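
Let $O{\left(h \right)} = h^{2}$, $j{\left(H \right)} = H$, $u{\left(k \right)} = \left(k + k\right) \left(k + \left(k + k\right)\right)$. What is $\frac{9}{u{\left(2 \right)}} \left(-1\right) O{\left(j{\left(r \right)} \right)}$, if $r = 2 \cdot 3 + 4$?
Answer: $- \frac{75}{2} \approx -37.5$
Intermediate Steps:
$u{\left(k \right)} = 6 k^{2}$ ($u{\left(k \right)} = 2 k \left(k + 2 k\right) = 2 k 3 k = 6 k^{2}$)
$r = 10$ ($r = 6 + 4 = 10$)
$\frac{9}{u{\left(2 \right)}} \left(-1\right) O{\left(j{\left(r \right)} \right)} = \frac{9}{6 \cdot 2^{2}} \left(-1\right) 10^{2} = \frac{9}{6 \cdot 4} \left(-1\right) 100 = \frac{9}{24} \left(-1\right) 100 = 9 \cdot \frac{1}{24} \left(-1\right) 100 = \frac{3}{8} \left(-1\right) 100 = \left(- \frac{3}{8}\right) 100 = - \frac{75}{2}$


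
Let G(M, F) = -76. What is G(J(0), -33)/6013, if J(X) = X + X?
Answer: -76/6013 ≈ -0.012639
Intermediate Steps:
J(X) = 2*X
G(J(0), -33)/6013 = -76/6013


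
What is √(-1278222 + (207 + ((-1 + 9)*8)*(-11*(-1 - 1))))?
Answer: I*√1276607 ≈ 1129.9*I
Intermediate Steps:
√(-1278222 + (207 + ((-1 + 9)*8)*(-11*(-1 - 1)))) = √(-1278222 + (207 + (8*8)*(-11*(-2)))) = √(-1278222 + (207 + 64*22)) = √(-1278222 + (207 + 1408)) = √(-1278222 + 1615) = √(-1276607) = I*√1276607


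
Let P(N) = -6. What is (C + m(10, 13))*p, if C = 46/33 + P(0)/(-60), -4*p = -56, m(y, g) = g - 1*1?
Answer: 31171/165 ≈ 188.92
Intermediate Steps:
m(y, g) = -1 + g (m(y, g) = g - 1 = -1 + g)
p = 14 (p = -1/4*(-56) = 14)
C = 493/330 (C = 46/33 - 6/(-60) = 46*(1/33) - 6*(-1/60) = 46/33 + 1/10 = 493/330 ≈ 1.4939)
(C + m(10, 13))*p = (493/330 + (-1 + 13))*14 = (493/330 + 12)*14 = (4453/330)*14 = 31171/165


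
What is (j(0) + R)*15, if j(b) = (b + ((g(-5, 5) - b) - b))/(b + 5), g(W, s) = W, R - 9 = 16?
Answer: 360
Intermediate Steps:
R = 25 (R = 9 + 16 = 25)
j(b) = (-5 - b)/(5 + b) (j(b) = (b + ((-5 - b) - b))/(b + 5) = (b + (-5 - 2*b))/(5 + b) = (-5 - b)/(5 + b))
(j(0) + R)*15 = (-1 + 25)*15 = 24*15 = 360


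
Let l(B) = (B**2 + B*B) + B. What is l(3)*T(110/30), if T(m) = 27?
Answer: 567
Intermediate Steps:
l(B) = B + 2*B**2 (l(B) = (B**2 + B**2) + B = 2*B**2 + B = B + 2*B**2)
l(3)*T(110/30) = (3*(1 + 2*3))*27 = (3*(1 + 6))*27 = (3*7)*27 = 21*27 = 567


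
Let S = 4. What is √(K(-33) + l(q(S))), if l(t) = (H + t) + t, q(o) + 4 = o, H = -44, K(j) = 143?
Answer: 3*√11 ≈ 9.9499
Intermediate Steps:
q(o) = -4 + o
l(t) = -44 + 2*t (l(t) = (-44 + t) + t = -44 + 2*t)
√(K(-33) + l(q(S))) = √(143 + (-44 + 2*(-4 + 4))) = √(143 + (-44 + 2*0)) = √(143 + (-44 + 0)) = √(143 - 44) = √99 = 3*√11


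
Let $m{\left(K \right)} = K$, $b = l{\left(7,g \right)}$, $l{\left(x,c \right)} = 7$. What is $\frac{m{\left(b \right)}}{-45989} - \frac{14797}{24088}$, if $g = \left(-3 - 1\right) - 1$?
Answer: $- \frac{680667849}{1107783032} \approx -0.61444$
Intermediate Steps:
$g = -5$ ($g = -4 - 1 = -5$)
$b = 7$
$\frac{m{\left(b \right)}}{-45989} - \frac{14797}{24088} = \frac{7}{-45989} - \frac{14797}{24088} = 7 \left(- \frac{1}{45989}\right) - \frac{14797}{24088} = - \frac{7}{45989} - \frac{14797}{24088} = - \frac{680667849}{1107783032}$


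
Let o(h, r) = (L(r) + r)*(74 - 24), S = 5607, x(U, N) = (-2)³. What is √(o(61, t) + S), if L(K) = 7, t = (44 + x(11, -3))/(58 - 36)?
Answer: √730697/11 ≈ 77.710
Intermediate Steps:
x(U, N) = -8
t = 18/11 (t = (44 - 8)/(58 - 36) = 36/22 = 36*(1/22) = 18/11 ≈ 1.6364)
o(h, r) = 350 + 50*r (o(h, r) = (7 + r)*(74 - 24) = (7 + r)*50 = 350 + 50*r)
√(o(61, t) + S) = √((350 + 50*(18/11)) + 5607) = √((350 + 900/11) + 5607) = √(4750/11 + 5607) = √(66427/11) = √730697/11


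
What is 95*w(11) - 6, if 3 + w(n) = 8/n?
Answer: -2441/11 ≈ -221.91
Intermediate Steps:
w(n) = -3 + 8/n
95*w(11) - 6 = 95*(-3 + 8/11) - 6 = 95*(-25/11) - 6 = -2375/11 - 6 = -2441/11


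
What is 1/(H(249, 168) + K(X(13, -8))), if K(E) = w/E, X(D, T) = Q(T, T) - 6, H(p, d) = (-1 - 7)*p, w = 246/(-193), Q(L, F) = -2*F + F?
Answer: -193/384579 ≈ -0.00050185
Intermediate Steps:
Q(L, F) = -F
w = -246/193 (w = 246*(-1/193) = -246/193 ≈ -1.2746)
H(p, d) = -8*p
X(D, T) = -6 - T (X(D, T) = -T - 6 = -6 - T)
K(E) = -246/(193*E)
1/(H(249, 168) + K(X(13, -8))) = 1/(-8*249 - 246/(193*(-6 - 1*(-8)))) = 1/(-1992 - 246/(193*(-6 + 8))) = 1/(-1992 - 246/193/2) = 1/(-1992 - 246/193*½) = 1/(-1992 - 123/193) = 1/(-384579/193) = -193/384579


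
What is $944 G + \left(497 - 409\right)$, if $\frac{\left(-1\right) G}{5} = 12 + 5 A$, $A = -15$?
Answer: $297448$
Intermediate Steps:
$G = 315$ ($G = - 5 \left(12 + 5 \left(-15\right)\right) = - 5 \left(12 - 75\right) = \left(-5\right) \left(-63\right) = 315$)
$944 G + \left(497 - 409\right) = 944 \cdot 315 + \left(497 - 409\right) = 297360 + 88 = 297448$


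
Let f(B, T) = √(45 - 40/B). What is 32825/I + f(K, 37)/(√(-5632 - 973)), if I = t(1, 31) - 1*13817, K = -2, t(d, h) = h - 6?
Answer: -32825/13792 - I*√17173/1321 ≈ -2.38 - 0.099202*I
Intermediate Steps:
t(d, h) = -6 + h
I = -13792 (I = (-6 + 31) - 1*13817 = 25 - 13817 = -13792)
32825/I + f(K, 37)/(√(-5632 - 973)) = 32825/(-13792) + √(45 - 40/(-2))/(√(-5632 - 973)) = 32825*(-1/13792) + √(45 - 40*(-½))/(√(-6605)) = -32825/13792 + √(45 + 20)/((I*√6605)) = -32825/13792 + √65*(-I*√6605/6605) = -32825/13792 - I*√17173/1321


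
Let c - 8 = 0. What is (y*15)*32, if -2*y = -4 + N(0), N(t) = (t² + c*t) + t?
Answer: 960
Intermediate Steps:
c = 8 (c = 8 + 0 = 8)
N(t) = t² + 9*t (N(t) = (t² + 8*t) + t = t² + 9*t)
y = 2 (y = -(-4 + 0*(9 + 0))/2 = -(-4 + 0*9)/2 = -(-4 + 0)/2 = -½*(-4) = 2)
(y*15)*32 = (2*15)*32 = 30*32 = 960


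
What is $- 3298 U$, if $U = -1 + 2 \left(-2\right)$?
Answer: $16490$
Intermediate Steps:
$U = -5$ ($U = -1 - 4 = -5$)
$- 3298 U = \left(-3298\right) \left(-5\right) = 16490$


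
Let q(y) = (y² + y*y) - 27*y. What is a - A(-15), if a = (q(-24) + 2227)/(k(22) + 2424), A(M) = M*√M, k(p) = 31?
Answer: 4027/2455 + 15*I*√15 ≈ 1.6403 + 58.095*I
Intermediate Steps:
q(y) = -27*y + 2*y² (q(y) = (y² + y²) - 27*y = 2*y² - 27*y = -27*y + 2*y²)
A(M) = M^(3/2)
a = 4027/2455 (a = (-24*(-27 + 2*(-24)) + 2227)/(31 + 2424) = (-24*(-27 - 48) + 2227)/2455 = (-24*(-75) + 2227)*(1/2455) = (1800 + 2227)*(1/2455) = 4027*(1/2455) = 4027/2455 ≈ 1.6403)
a - A(-15) = 4027/2455 - (-15)^(3/2) = 4027/2455 - (-15)*I*√15 = 4027/2455 + 15*I*√15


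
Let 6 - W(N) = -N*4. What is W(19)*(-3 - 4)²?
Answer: 4018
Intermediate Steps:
W(N) = 6 + 4*N (W(N) = 6 - (-1)*N*4 = 6 - (-1)*4*N = 6 - (-4)*N = 6 + 4*N)
W(19)*(-3 - 4)² = (6 + 4*19)*(-3 - 4)² = (6 + 76)*(-7)² = 82*49 = 4018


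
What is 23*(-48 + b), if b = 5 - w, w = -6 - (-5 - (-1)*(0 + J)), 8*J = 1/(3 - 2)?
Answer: -7705/8 ≈ -963.13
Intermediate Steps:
J = 1/8 (J = 1/(8*(3 - 2)) = (1/8)/1 = (1/8)*1 = 1/8 ≈ 0.12500)
w = -9/8 (w = -6 - (-5 - (-1)*(0 + 1/8)) = -6 - (-5 - (-1)/8) = -6 - (-5 - 1*(-1/8)) = -6 - (-5 + 1/8) = -6 - 1*(-39/8) = -6 + 39/8 = -9/8 ≈ -1.1250)
b = 49/8 (b = 5 - 1*(-9/8) = 5 + 9/8 = 49/8 ≈ 6.1250)
23*(-48 + b) = 23*(-48 + 49/8) = 23*(-335/8) = -7705/8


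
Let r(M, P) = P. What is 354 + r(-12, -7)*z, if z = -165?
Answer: 1509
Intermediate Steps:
354 + r(-12, -7)*z = 354 - 7*(-165) = 354 + 1155 = 1509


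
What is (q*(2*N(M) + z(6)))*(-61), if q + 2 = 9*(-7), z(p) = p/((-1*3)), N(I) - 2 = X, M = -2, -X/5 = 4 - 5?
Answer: 47580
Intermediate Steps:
X = 5 (X = -5*(4 - 5) = -5*(-1) = 5)
N(I) = 7 (N(I) = 2 + 5 = 7)
z(p) = -p/3 (z(p) = p/(-3) = p*(-1/3) = -p/3)
q = -65 (q = -2 + 9*(-7) = -2 - 63 = -65)
(q*(2*N(M) + z(6)))*(-61) = -65*(2*7 - 1/3*6)*(-61) = -65*(14 - 2)*(-61) = -65*12*(-61) = -780*(-61) = 47580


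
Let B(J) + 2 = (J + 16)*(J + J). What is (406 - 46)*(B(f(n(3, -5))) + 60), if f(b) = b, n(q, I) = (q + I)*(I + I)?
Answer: 539280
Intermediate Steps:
n(q, I) = 2*I*(I + q) (n(q, I) = (I + q)*(2*I) = 2*I*(I + q))
B(J) = -2 + 2*J*(16 + J) (B(J) = -2 + (J + 16)*(J + J) = -2 + (16 + J)*(2*J) = -2 + 2*J*(16 + J))
(406 - 46)*(B(f(n(3, -5))) + 60) = (406 - 46)*((-2 + 2*(2*(-5)*(-5 + 3))² + 32*(2*(-5)*(-5 + 3))) + 60) = 360*((-2 + 2*(2*(-5)*(-2))² + 32*(2*(-5)*(-2))) + 60) = 360*((-2 + 2*20² + 32*20) + 60) = 360*((-2 + 2*400 + 640) + 60) = 360*((-2 + 800 + 640) + 60) = 360*(1438 + 60) = 360*1498 = 539280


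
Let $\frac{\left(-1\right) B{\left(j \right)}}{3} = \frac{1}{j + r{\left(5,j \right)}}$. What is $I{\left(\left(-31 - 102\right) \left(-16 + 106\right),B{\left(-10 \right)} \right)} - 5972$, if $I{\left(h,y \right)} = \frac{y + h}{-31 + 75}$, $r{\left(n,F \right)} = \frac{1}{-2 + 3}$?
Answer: $- \frac{824213}{132} \approx -6244.0$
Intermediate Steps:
$r{\left(n,F \right)} = 1$ ($r{\left(n,F \right)} = 1^{-1} = 1$)
$B{\left(j \right)} = - \frac{3}{1 + j}$ ($B{\left(j \right)} = - \frac{3}{j + 1} = - \frac{3}{1 + j}$)
$I{\left(h,y \right)} = \frac{h}{44} + \frac{y}{44}$ ($I{\left(h,y \right)} = \frac{h + y}{44} = \left(h + y\right) \frac{1}{44} = \frac{h}{44} + \frac{y}{44}$)
$I{\left(\left(-31 - 102\right) \left(-16 + 106\right),B{\left(-10 \right)} \right)} - 5972 = \left(\frac{\left(-31 - 102\right) \left(-16 + 106\right)}{44} + \frac{\left(-3\right) \frac{1}{1 - 10}}{44}\right) - 5972 = \left(\frac{\left(-133\right) 90}{44} + \frac{\left(-3\right) \frac{1}{-9}}{44}\right) - 5972 = \left(\frac{1}{44} \left(-11970\right) + \frac{\left(-3\right) \left(- \frac{1}{9}\right)}{44}\right) - 5972 = \left(- \frac{5985}{22} + \frac{1}{44} \cdot \frac{1}{3}\right) - 5972 = \left(- \frac{5985}{22} + \frac{1}{132}\right) - 5972 = - \frac{35909}{132} - 5972 = - \frac{824213}{132}$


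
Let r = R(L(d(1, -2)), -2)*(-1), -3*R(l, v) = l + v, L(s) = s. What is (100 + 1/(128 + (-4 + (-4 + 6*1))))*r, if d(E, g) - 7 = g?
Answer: 12601/126 ≈ 100.01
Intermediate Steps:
d(E, g) = 7 + g
R(l, v) = -l/3 - v/3 (R(l, v) = -(l + v)/3 = -l/3 - v/3)
r = 1 (r = (-(7 - 2)/3 - 1/3*(-2))*(-1) = (-1/3*5 + 2/3)*(-1) = (-5/3 + 2/3)*(-1) = -1*(-1) = 1)
(100 + 1/(128 + (-4 + (-4 + 6*1))))*r = (100 + 1/(128 + (-4 + (-4 + 6*1))))*1 = (100 + 1/(128 + (-4 + (-4 + 6))))*1 = (100 + 1/(128 + (-4 + 2)))*1 = (100 + 1/(128 - 2))*1 = (100 + 1/126)*1 = (12601/126)*1 = 12601/126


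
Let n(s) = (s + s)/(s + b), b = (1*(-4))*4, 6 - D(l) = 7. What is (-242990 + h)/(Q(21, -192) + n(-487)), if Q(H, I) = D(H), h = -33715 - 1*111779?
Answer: -195407452/471 ≈ -4.1488e+5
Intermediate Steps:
D(l) = -1 (D(l) = 6 - 1*7 = 6 - 7 = -1)
b = -16 (b = -4*4 = -16)
h = -145494 (h = -33715 - 111779 = -145494)
Q(H, I) = -1
n(s) = 2*s/(-16 + s) (n(s) = (s + s)/(s - 16) = (2*s)/(-16 + s) = 2*s/(-16 + s))
(-242990 + h)/(Q(21, -192) + n(-487)) = (-242990 - 145494)/(-1 + 2*(-487)/(-16 - 487)) = -388484/(-1 + 2*(-487)/(-503)) = -388484/(-1 + 2*(-487)*(-1/503)) = -388484/(-1 + 974/503) = -388484/471/503 = -388484*503/471 = -195407452/471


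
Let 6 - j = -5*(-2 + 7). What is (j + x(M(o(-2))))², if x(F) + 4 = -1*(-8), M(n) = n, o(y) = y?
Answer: 1225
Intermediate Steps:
x(F) = 4 (x(F) = -4 - 1*(-8) = -4 + 8 = 4)
j = 31 (j = 6 - (-5)*(-2 + 7) = 6 - (-5)*5 = 6 - 1*(-25) = 6 + 25 = 31)
(j + x(M(o(-2))))² = (31 + 4)² = 35² = 1225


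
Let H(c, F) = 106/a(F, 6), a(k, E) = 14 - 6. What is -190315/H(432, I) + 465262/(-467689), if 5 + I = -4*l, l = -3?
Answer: -356057587026/24787517 ≈ -14364.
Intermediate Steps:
I = 7 (I = -5 - 4*(-3) = -5 + 12 = 7)
a(k, E) = 8
H(c, F) = 53/4 (H(c, F) = 106/8 = 106*(⅛) = 53/4)
-190315/H(432, I) + 465262/(-467689) = -190315/53/4 + 465262/(-467689) = -190315*4/53 + 465262*(-1/467689) = -761260/53 - 465262/467689 = -356057587026/24787517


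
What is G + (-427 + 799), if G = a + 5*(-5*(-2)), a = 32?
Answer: 454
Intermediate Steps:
G = 82 (G = 32 + 5*(-5*(-2)) = 32 + 5*10 = 32 + 50 = 82)
G + (-427 + 799) = 82 + (-427 + 799) = 82 + 372 = 454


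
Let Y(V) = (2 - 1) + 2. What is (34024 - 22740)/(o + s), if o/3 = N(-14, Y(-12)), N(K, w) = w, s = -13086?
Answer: -11284/13077 ≈ -0.86289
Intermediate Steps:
Y(V) = 3 (Y(V) = 1 + 2 = 3)
o = 9 (o = 3*3 = 9)
(34024 - 22740)/(o + s) = (34024 - 22740)/(9 - 13086) = 11284/(-13077) = 11284*(-1/13077) = -11284/13077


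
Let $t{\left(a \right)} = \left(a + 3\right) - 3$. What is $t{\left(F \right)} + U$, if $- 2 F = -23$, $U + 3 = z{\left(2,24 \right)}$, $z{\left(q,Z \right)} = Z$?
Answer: $\frac{65}{2} \approx 32.5$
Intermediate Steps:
$U = 21$ ($U = -3 + 24 = 21$)
$F = \frac{23}{2}$ ($F = \left(- \frac{1}{2}\right) \left(-23\right) = \frac{23}{2} \approx 11.5$)
$t{\left(a \right)} = a$ ($t{\left(a \right)} = \left(3 + a\right) - 3 = a$)
$t{\left(F \right)} + U = \frac{23}{2} + 21 = \frac{65}{2}$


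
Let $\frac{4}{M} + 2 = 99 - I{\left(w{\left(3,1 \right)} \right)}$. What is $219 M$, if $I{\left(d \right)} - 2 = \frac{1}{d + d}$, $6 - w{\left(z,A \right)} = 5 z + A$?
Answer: $\frac{17520}{1901} \approx 9.2162$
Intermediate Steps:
$w{\left(z,A \right)} = 6 - A - 5 z$ ($w{\left(z,A \right)} = 6 - \left(5 z + A\right) = 6 - \left(A + 5 z\right) = 6 - A - 5 z$)
$I{\left(d \right)} = 2 + \frac{1}{2 d}$ ($I{\left(d \right)} = 2 + \frac{1}{d + d} = 2 + \frac{1}{2 d}$)
$M = \frac{80}{1901}$ ($M = \frac{4}{-2 + \left(99 - \left(2 + \frac{1}{2 \left(6 - 1 - 15\right)}\right)\right)} = \frac{4}{-2 + \left(99 - \left(2 + \frac{1}{2 \left(-10\right)}\right)\right)} = \frac{4}{-2 + \left(99 - \left(2 + \frac{1}{2} \left(- \frac{1}{10}\right)\right)\right)} = \frac{4}{-2 + \left(99 - \left(2 - \frac{1}{20}\right)\right)} = \frac{4}{-2 + \left(99 - \frac{39}{20}\right)} = \frac{4}{-2 + \frac{1941}{20}} = \frac{4}{\frac{1901}{20}} = 4 \cdot \frac{20}{1901} = \frac{80}{1901} \approx 0.042083$)
$219 M = 219 \cdot \frac{80}{1901} = \frac{17520}{1901}$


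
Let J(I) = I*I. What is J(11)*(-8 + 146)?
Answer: 16698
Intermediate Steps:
J(I) = I**2
J(11)*(-8 + 146) = 11**2*(-8 + 146) = 121*138 = 16698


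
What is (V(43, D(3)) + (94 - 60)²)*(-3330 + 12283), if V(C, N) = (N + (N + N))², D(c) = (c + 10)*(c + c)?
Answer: 500580136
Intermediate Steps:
D(c) = 2*c*(10 + c) (D(c) = (10 + c)*(2*c) = 2*c*(10 + c))
V(C, N) = 9*N² (V(C, N) = (N + 2*N)² = (3*N)² = 9*N²)
(V(43, D(3)) + (94 - 60)²)*(-3330 + 12283) = (9*(2*3*(10 + 3))² + (94 - 60)²)*(-3330 + 12283) = (9*(2*3*13)² + 34²)*8953 = (9*78² + 1156)*8953 = (9*6084 + 1156)*8953 = (54756 + 1156)*8953 = 55912*8953 = 500580136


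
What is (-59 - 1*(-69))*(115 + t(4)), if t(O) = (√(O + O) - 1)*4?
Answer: 1110 + 80*√2 ≈ 1223.1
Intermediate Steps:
t(O) = -4 + 4*√2*√O (t(O) = (√(2*O) - 1)*4 = (√2*√O - 1)*4 = (-1 + √2*√O)*4 = -4 + 4*√2*√O)
(-59 - 1*(-69))*(115 + t(4)) = (-59 - 1*(-69))*(115 + (-4 + 4*√2*√4)) = (-59 + 69)*(115 + (-4 + 4*√2*2)) = 10*(115 + (-4 + 8*√2)) = 10*(111 + 8*√2) = 1110 + 80*√2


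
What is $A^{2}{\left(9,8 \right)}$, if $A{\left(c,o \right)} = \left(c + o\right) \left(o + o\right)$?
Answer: $73984$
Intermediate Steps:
$A{\left(c,o \right)} = 2 o \left(c + o\right)$ ($A{\left(c,o \right)} = \left(c + o\right) 2 o = 2 o \left(c + o\right)$)
$A^{2}{\left(9,8 \right)} = \left(2 \cdot 8 \left(9 + 8\right)\right)^{2} = \left(2 \cdot 8 \cdot 17\right)^{2} = 272^{2} = 73984$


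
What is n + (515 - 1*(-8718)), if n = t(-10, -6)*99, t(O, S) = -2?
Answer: 9035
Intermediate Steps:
n = -198 (n = -2*99 = -198)
n + (515 - 1*(-8718)) = -198 + (515 - 1*(-8718)) = -198 + (515 + 8718) = -198 + 9233 = 9035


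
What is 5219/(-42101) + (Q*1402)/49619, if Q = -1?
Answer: -317987163/2089009519 ≈ -0.15222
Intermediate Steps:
5219/(-42101) + (Q*1402)/49619 = 5219/(-42101) - 1*1402/49619 = 5219*(-1/42101) - 1402*1/49619 = -5219/42101 - 1402/49619 = -317987163/2089009519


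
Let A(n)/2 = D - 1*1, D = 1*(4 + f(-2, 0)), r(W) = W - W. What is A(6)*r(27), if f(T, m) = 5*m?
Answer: 0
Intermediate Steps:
r(W) = 0
D = 4 (D = 1*(4 + 5*0) = 1*(4 + 0) = 1*4 = 4)
A(n) = 6 (A(n) = 2*(4 - 1*1) = 2*(4 - 1) = 2*3 = 6)
A(6)*r(27) = 6*0 = 0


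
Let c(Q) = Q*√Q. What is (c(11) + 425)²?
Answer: 181956 + 9350*√11 ≈ 2.1297e+5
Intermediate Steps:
c(Q) = Q^(3/2)
(c(11) + 425)² = (11^(3/2) + 425)² = (11*√11 + 425)² = (425 + 11*√11)²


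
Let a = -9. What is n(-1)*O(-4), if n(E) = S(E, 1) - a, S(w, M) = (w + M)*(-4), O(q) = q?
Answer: -36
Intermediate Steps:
S(w, M) = -4*M - 4*w (S(w, M) = (M + w)*(-4) = -4*M - 4*w)
n(E) = 5 - 4*E (n(E) = (-4*1 - 4*E) - 1*(-9) = (-4 - 4*E) + 9 = 5 - 4*E)
n(-1)*O(-4) = (5 - 4*(-1))*(-4) = (5 + 4)*(-4) = 9*(-4) = -36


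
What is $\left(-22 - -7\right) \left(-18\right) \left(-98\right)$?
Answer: $-26460$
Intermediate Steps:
$\left(-22 - -7\right) \left(-18\right) \left(-98\right) = \left(-22 + 7\right) \left(-18\right) \left(-98\right) = \left(-15\right) \left(-18\right) \left(-98\right) = 270 \left(-98\right) = -26460$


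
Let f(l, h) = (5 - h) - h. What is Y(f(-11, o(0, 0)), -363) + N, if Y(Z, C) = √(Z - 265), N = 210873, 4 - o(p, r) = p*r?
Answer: 210873 + 2*I*√67 ≈ 2.1087e+5 + 16.371*I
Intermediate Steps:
o(p, r) = 4 - p*r
f(l, h) = 5 - 2*h
Y(Z, C) = √(-265 + Z)
Y(f(-11, o(0, 0)), -363) + N = √(-265 + (5 - 2*(4 - 1*0*0))) + 210873 = √(-265 + (5 - 2*(4 + 0))) + 210873 = √(-265 + (5 - 2*4)) + 210873 = √(-265 + (5 - 8)) + 210873 = √(-265 - 3) + 210873 = √(-268) + 210873 = 2*I*√67 + 210873 = 210873 + 2*I*√67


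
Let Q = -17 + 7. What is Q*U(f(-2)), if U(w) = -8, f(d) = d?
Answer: 80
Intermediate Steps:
Q = -10
Q*U(f(-2)) = -10*(-8) = 80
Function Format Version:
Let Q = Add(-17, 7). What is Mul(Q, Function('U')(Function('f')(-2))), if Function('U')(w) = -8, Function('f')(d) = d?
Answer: 80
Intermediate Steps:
Q = -10
Mul(Q, Function('U')(Function('f')(-2))) = Mul(-10, -8) = 80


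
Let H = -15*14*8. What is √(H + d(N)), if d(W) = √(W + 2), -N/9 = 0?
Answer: √(-1680 + √2) ≈ 40.971*I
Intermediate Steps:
N = 0 (N = -9*0 = 0)
d(W) = √(2 + W)
H = -1680 (H = -210*8 = -1680)
√(H + d(N)) = √(-1680 + √(2 + 0)) = √(-1680 + √2)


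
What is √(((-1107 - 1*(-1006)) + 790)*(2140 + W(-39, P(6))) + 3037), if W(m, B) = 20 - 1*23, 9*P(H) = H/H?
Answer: √1475430 ≈ 1214.7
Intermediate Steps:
P(H) = ⅑ (P(H) = (H/H)/9 = (⅑)*1 = ⅑)
W(m, B) = -3 (W(m, B) = 20 - 23 = -3)
√(((-1107 - 1*(-1006)) + 790)*(2140 + W(-39, P(6))) + 3037) = √(((-1107 - 1*(-1006)) + 790)*(2140 - 3) + 3037) = √(((-1107 + 1006) + 790)*2137 + 3037) = √((-101 + 790)*2137 + 3037) = √(689*2137 + 3037) = √(1472393 + 3037) = √1475430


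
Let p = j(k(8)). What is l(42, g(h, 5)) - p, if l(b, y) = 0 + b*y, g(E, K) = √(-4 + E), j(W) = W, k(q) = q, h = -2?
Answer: -8 + 42*I*√6 ≈ -8.0 + 102.88*I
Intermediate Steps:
p = 8
l(b, y) = b*y
l(42, g(h, 5)) - p = 42*√(-4 - 2) - 1*8 = 42*√(-6) - 8 = 42*(I*√6) - 8 = 42*I*√6 - 8 = -8 + 42*I*√6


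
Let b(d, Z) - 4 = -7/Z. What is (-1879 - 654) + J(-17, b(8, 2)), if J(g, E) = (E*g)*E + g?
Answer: -10217/4 ≈ -2554.3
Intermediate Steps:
b(d, Z) = 4 - 7/Z
J(g, E) = g + g*E² (J(g, E) = g*E² + g = g + g*E²)
(-1879 - 654) + J(-17, b(8, 2)) = (-1879 - 654) - 17*(1 + (4 - 7/2)²) = -2533 - 17*(1 + (4 - 7*½)²) = -2533 - 17*(1 + (4 - 7/2)²) = -2533 - 17*(1 + (½)²) = -2533 - 17*(1 + ¼) = -2533 - 17*5/4 = -2533 - 85/4 = -10217/4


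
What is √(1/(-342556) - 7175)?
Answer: I*√210486899898339/171278 ≈ 84.705*I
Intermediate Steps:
√(1/(-342556) - 7175) = √(-1/342556 - 7175) = √(-2457839301/342556) = I*√210486899898339/171278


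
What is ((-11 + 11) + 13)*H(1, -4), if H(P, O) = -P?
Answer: -13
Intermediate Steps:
((-11 + 11) + 13)*H(1, -4) = ((-11 + 11) + 13)*(-1*1) = (0 + 13)*(-1) = 13*(-1) = -13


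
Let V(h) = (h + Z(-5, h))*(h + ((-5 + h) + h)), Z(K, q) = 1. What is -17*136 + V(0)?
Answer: -2317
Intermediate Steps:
V(h) = (1 + h)*(-5 + 3*h) (V(h) = (h + 1)*(h + ((-5 + h) + h)) = (1 + h)*(h + (-5 + 2*h)) = (1 + h)*(-5 + 3*h))
-17*136 + V(0) = -17*136 + (-5 - 2*0 + 3*0²) = -2312 + (-5 + 0 + 3*0) = -2312 + (-5 + 0 + 0) = -2312 - 5 = -2317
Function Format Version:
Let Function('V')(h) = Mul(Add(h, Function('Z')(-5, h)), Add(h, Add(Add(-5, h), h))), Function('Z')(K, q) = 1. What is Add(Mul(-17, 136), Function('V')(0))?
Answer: -2317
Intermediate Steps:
Function('V')(h) = Mul(Add(1, h), Add(-5, Mul(3, h))) (Function('V')(h) = Mul(Add(h, 1), Add(h, Add(Add(-5, h), h))) = Mul(Add(1, h), Add(h, Add(-5, Mul(2, h)))) = Mul(Add(1, h), Add(-5, Mul(3, h))))
Add(Mul(-17, 136), Function('V')(0)) = Add(Mul(-17, 136), Add(-5, Mul(-2, 0), Mul(3, Pow(0, 2)))) = Add(-2312, Add(-5, 0, Mul(3, 0))) = Add(-2312, Add(-5, 0, 0)) = Add(-2312, -5) = -2317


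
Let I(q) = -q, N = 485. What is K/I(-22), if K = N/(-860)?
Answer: -97/3784 ≈ -0.025634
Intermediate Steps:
K = -97/172 (K = 485/(-860) = 485*(-1/860) = -97/172 ≈ -0.56395)
K/I(-22) = -97/(172*((-1*(-22)))) = -97/172/22 = -97/172*1/22 = -97/3784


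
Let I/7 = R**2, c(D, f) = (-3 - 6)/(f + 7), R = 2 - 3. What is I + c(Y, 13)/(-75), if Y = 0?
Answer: 3503/500 ≈ 7.0060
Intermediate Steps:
R = -1
c(D, f) = -9/(7 + f)
I = 7 (I = 7*(-1)**2 = 7*1 = 7)
I + c(Y, 13)/(-75) = 7 - 9/(7 + 13)/(-75) = 7 - 9/20*(-1/75) = 7 + 3/500 = 3503/500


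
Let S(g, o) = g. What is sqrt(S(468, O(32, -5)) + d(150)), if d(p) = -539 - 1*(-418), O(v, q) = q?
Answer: sqrt(347) ≈ 18.628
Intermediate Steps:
d(p) = -121 (d(p) = -539 + 418 = -121)
sqrt(S(468, O(32, -5)) + d(150)) = sqrt(468 - 121) = sqrt(347)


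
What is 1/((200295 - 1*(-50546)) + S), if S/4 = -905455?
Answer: -1/3370979 ≈ -2.9665e-7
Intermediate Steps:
S = -3621820 (S = 4*(-905455) = -3621820)
1/((200295 - 1*(-50546)) + S) = 1/((200295 - 1*(-50546)) - 3621820) = 1/((200295 + 50546) - 3621820) = 1/(250841 - 3621820) = 1/(-3370979) = -1/3370979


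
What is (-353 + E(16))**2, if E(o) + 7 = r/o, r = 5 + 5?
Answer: 8265625/64 ≈ 1.2915e+5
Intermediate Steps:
r = 10
E(o) = -7 + 10/o
(-353 + E(16))**2 = (-353 + (-7 + 10/16))**2 = (-353 + (-7 + 10*(1/16)))**2 = (-353 + (-7 + 5/8))**2 = (-353 - 51/8)**2 = (-2875/8)**2 = 8265625/64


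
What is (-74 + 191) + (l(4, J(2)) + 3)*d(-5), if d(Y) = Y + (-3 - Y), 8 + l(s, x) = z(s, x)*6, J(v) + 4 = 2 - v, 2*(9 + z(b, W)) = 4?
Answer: 258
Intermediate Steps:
z(b, W) = -7 (z(b, W) = -9 + (½)*4 = -9 + 2 = -7)
J(v) = -2 - v (J(v) = -4 + (2 - v) = -2 - v)
l(s, x) = -50 (l(s, x) = -8 - 7*6 = -8 - 42 = -50)
d(Y) = -3
(-74 + 191) + (l(4, J(2)) + 3)*d(-5) = (-74 + 191) + (-50 + 3)*(-3) = 117 - 47*(-3) = 117 + 141 = 258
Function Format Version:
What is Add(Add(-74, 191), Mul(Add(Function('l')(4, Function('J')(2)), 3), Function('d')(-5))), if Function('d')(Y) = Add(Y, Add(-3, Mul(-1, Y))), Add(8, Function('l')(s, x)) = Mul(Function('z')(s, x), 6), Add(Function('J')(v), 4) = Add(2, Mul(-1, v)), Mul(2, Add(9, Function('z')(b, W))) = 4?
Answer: 258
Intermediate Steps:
Function('z')(b, W) = -7 (Function('z')(b, W) = Add(-9, Mul(Rational(1, 2), 4)) = Add(-9, 2) = -7)
Function('J')(v) = Add(-2, Mul(-1, v)) (Function('J')(v) = Add(-4, Add(2, Mul(-1, v))) = Add(-2, Mul(-1, v)))
Function('l')(s, x) = -50 (Function('l')(s, x) = Add(-8, Mul(-7, 6)) = Add(-8, -42) = -50)
Function('d')(Y) = -3
Add(Add(-74, 191), Mul(Add(Function('l')(4, Function('J')(2)), 3), Function('d')(-5))) = Add(Add(-74, 191), Mul(Add(-50, 3), -3)) = Add(117, Mul(-47, -3)) = Add(117, 141) = 258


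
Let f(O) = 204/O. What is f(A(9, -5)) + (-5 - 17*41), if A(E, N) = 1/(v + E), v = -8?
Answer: -498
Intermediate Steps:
A(E, N) = 1/(-8 + E)
f(A(9, -5)) + (-5 - 17*41) = 204/(1/(-8 + 9)) + (-5 - 17*41) = 204/(1/1) + (-5 - 697) = 204/1 - 702 = 204*1 - 702 = 204 - 702 = -498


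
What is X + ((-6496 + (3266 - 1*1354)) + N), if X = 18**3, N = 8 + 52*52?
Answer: 3960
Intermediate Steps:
N = 2712 (N = 8 + 2704 = 2712)
X = 5832
X + ((-6496 + (3266 - 1*1354)) + N) = 5832 + ((-6496 + (3266 - 1*1354)) + 2712) = 5832 + ((-6496 + (3266 - 1354)) + 2712) = 5832 + ((-6496 + 1912) + 2712) = 5832 + (-4584 + 2712) = 5832 - 1872 = 3960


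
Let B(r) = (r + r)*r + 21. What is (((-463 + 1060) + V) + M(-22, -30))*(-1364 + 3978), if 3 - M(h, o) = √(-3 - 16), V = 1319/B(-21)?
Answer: 1419713066/903 - 2614*I*√19 ≈ 1.5722e+6 - 11394.0*I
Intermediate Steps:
B(r) = 21 + 2*r² (B(r) = (2*r)*r + 21 = 2*r² + 21 = 21 + 2*r²)
V = 1319/903 (V = 1319/(21 + 2*(-21)²) = 1319/(21 + 2*441) = 1319/(21 + 882) = 1319/903 ≈ 1.4607)
M(h, o) = 3 - I*√19 (M(h, o) = 3 - √(-3 - 16) = 3 - √(-19) = 3 - I*√19)
(((-463 + 1060) + V) + M(-22, -30))*(-1364 + 3978) = (((-463 + 1060) + 1319/903) + (3 - I*√19))*(-1364 + 3978) = ((597 + 1319/903) + (3 - I*√19))*2614 = (540410/903 + (3 - I*√19))*2614 = (543119/903 - I*√19)*2614 = 1419713066/903 - 2614*I*√19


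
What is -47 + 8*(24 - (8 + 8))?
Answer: 17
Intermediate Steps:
-47 + 8*(24 - (8 + 8)) = -47 + 8*(24 - 1*16) = -47 + 8*(24 - 16) = -47 + 8*8 = -47 + 64 = 17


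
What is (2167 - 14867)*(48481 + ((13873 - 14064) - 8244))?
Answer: -508584200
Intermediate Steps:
(2167 - 14867)*(48481 + ((13873 - 14064) - 8244)) = -12700*(48481 + (-191 - 8244)) = -12700*(48481 - 8435) = -12700*40046 = -508584200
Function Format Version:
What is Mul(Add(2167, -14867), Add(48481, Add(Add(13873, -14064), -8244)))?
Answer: -508584200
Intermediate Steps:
Mul(Add(2167, -14867), Add(48481, Add(Add(13873, -14064), -8244))) = Mul(-12700, Add(48481, Add(-191, -8244))) = Mul(-12700, Add(48481, -8435)) = Mul(-12700, 40046) = -508584200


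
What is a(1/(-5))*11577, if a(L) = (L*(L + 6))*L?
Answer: 335733/125 ≈ 2685.9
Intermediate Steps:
a(L) = L**2*(6 + L) (a(L) = (L*(6 + L))*L = L**2*(6 + L))
a(1/(-5))*11577 = ((1/(-5))**2*(6 + 1/(-5)))*11577 = ((-1/5)**2*(6 - 1/5))*11577 = ((1/25)*(29/5))*11577 = (29/125)*11577 = 335733/125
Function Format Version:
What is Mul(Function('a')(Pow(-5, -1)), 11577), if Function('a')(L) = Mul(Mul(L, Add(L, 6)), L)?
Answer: Rational(335733, 125) ≈ 2685.9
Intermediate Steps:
Function('a')(L) = Mul(Pow(L, 2), Add(6, L)) (Function('a')(L) = Mul(Mul(L, Add(6, L)), L) = Mul(Pow(L, 2), Add(6, L)))
Mul(Function('a')(Pow(-5, -1)), 11577) = Mul(Mul(Pow(Pow(-5, -1), 2), Add(6, Pow(-5, -1))), 11577) = Mul(Mul(Pow(Rational(-1, 5), 2), Add(6, Rational(-1, 5))), 11577) = Mul(Mul(Rational(1, 25), Rational(29, 5)), 11577) = Mul(Rational(29, 125), 11577) = Rational(335733, 125)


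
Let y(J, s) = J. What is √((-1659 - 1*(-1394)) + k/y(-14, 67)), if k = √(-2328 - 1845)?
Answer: √(-51940 - 14*I*√4173)/14 ≈ 0.14172 - 16.279*I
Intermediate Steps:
k = I*√4173 (k = √(-4173) = I*√4173 ≈ 64.599*I)
√((-1659 - 1*(-1394)) + k/y(-14, 67)) = √((-1659 - 1*(-1394)) + (I*√4173)/(-14)) = √((-1659 + 1394) + (I*√4173)*(-1/14)) = √(-265 - I*√4173/14)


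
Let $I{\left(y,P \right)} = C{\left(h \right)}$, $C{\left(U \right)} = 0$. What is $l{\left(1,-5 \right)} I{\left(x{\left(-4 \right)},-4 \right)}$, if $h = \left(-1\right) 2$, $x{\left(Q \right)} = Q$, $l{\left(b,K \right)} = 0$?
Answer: $0$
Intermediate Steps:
$h = -2$
$I{\left(y,P \right)} = 0$
$l{\left(1,-5 \right)} I{\left(x{\left(-4 \right)},-4 \right)} = 0 \cdot 0 = 0$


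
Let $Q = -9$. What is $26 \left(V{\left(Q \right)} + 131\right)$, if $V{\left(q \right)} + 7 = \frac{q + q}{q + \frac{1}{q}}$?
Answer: $\frac{134290}{41} \approx 3275.4$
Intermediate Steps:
$V{\left(q \right)} = -7 + \frac{2 q}{q + \frac{1}{q}}$ ($V{\left(q \right)} = -7 + \frac{q + q}{q + \frac{1}{q}} = -7 + \frac{2 q}{q + \frac{1}{q}}$)
$26 \left(V{\left(Q \right)} + 131\right) = 26 \left(\frac{-7 - 5 \left(-9\right)^{2}}{1 + \left(-9\right)^{2}} + 131\right) = 26 \left(\frac{-7 - 405}{1 + 81} + 131\right) = 26 \left(\frac{-7 - 405}{82} + 131\right) = 26 \left(\frac{1}{82} \left(-412\right) + 131\right) = 26 \left(- \frac{206}{41} + 131\right) = 26 \cdot \frac{5165}{41} = \frac{134290}{41}$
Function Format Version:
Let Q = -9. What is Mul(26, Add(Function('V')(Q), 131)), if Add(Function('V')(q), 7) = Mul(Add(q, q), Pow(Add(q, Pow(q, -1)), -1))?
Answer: Rational(134290, 41) ≈ 3275.4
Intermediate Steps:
Function('V')(q) = Add(-7, Mul(2, q, Pow(Add(q, Pow(q, -1)), -1))) (Function('V')(q) = Add(-7, Mul(Add(q, q), Pow(Add(q, Pow(q, -1)), -1))) = Add(-7, Mul(Mul(2, q), Pow(Add(q, Pow(q, -1)), -1))) = Add(-7, Mul(2, q, Pow(Add(q, Pow(q, -1)), -1))))
Mul(26, Add(Function('V')(Q), 131)) = Mul(26, Add(Mul(Pow(Add(1, Pow(-9, 2)), -1), Add(-7, Mul(-5, Pow(-9, 2)))), 131)) = Mul(26, Add(Mul(Pow(Add(1, 81), -1), Add(-7, Mul(-5, 81))), 131)) = Mul(26, Add(Mul(Pow(82, -1), Add(-7, -405)), 131)) = Mul(26, Add(Mul(Rational(1, 82), -412), 131)) = Mul(26, Add(Rational(-206, 41), 131)) = Mul(26, Rational(5165, 41)) = Rational(134290, 41)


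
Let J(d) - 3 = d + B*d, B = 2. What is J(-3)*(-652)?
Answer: 3912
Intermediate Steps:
J(d) = 3 + 3*d (J(d) = 3 + (d + 2*d) = 3 + 3*d)
J(-3)*(-652) = (3 + 3*(-3))*(-652) = (3 - 9)*(-652) = -6*(-652) = 3912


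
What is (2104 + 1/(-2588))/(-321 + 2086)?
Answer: 5445151/4567820 ≈ 1.1921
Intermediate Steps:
(2104 + 1/(-2588))/(-321 + 2086) = (2104 - 1/2588)/1765 = (5445151/2588)*(1/1765) = 5445151/4567820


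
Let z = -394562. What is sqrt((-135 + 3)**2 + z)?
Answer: I*sqrt(377138) ≈ 614.12*I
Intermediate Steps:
sqrt((-135 + 3)**2 + z) = sqrt((-135 + 3)**2 - 394562) = sqrt((-132)**2 - 394562) = sqrt(17424 - 394562) = sqrt(-377138) = I*sqrt(377138)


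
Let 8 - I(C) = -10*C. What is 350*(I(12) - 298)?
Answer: -59500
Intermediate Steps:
I(C) = 8 + 10*C (I(C) = 8 - (-10)*C = 8 + 10*C)
350*(I(12) - 298) = 350*((8 + 10*12) - 298) = 350*((8 + 120) - 298) = 350*(128 - 298) = 350*(-170) = -59500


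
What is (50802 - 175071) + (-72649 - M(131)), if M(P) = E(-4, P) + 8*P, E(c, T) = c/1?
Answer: -197962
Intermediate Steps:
E(c, T) = c (E(c, T) = c*1 = c)
M(P) = -4 + 8*P
(50802 - 175071) + (-72649 - M(131)) = (50802 - 175071) + (-72649 - (-4 + 8*131)) = -124269 + (-72649 - (-4 + 1048)) = -124269 + (-72649 - 1*1044) = -124269 + (-72649 - 1044) = -124269 - 73693 = -197962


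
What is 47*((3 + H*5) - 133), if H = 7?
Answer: -4465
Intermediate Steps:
47*((3 + H*5) - 133) = 47*((3 + 7*5) - 133) = 47*((3 + 35) - 133) = 47*(38 - 133) = 47*(-95) = -4465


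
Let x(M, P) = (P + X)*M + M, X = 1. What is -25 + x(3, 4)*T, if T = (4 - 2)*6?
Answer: 191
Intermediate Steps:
x(M, P) = M + M*(1 + P) (x(M, P) = (P + 1)*M + M = (1 + P)*M + M = M*(1 + P) + M = M + M*(1 + P))
T = 12 (T = 2*6 = 12)
-25 + x(3, 4)*T = -25 + (3*(2 + 4))*12 = -25 + (3*6)*12 = -25 + 18*12 = -25 + 216 = 191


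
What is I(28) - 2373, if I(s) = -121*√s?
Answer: -2373 - 242*√7 ≈ -3013.3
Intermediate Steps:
I(28) - 2373 = -242*√7 - 2373 = -2373 - 242*√7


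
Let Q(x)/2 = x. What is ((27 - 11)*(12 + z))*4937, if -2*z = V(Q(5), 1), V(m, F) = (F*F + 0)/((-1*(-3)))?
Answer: 2804216/3 ≈ 9.3474e+5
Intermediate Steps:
Q(x) = 2*x
V(m, F) = F**2/3 (V(m, F) = (F**2 + 0)/3 = F**2*(1/3) = F**2/3)
z = -1/6 (z = -1**2/6 = -1/6 ≈ -0.16667)
((27 - 11)*(12 + z))*4937 = ((27 - 11)*(12 - 1/6))*4937 = (16*(71/6))*4937 = (568/3)*4937 = 2804216/3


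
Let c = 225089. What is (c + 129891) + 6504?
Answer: 361484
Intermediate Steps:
(c + 129891) + 6504 = (225089 + 129891) + 6504 = 354980 + 6504 = 361484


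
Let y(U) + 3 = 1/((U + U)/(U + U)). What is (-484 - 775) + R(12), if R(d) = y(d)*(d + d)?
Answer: -1307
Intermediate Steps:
y(U) = -2 (y(U) = -3 + 1/((U + U)/(U + U)) = -3 + 1/((2*U)/((2*U))) = -3 + 1/((2*U)*(1/(2*U))) = -3 + 1/1 = -3 + 1 = -2)
R(d) = -4*d (R(d) = -2*(d + d) = -4*d)
(-484 - 775) + R(12) = (-484 - 775) - 4*12 = -1259 - 48 = -1307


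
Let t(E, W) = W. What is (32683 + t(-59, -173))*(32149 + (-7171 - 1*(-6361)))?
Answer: 1018830890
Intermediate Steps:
(32683 + t(-59, -173))*(32149 + (-7171 - 1*(-6361))) = (32683 - 173)*(32149 + (-7171 - 1*(-6361))) = 32510*(32149 + (-7171 + 6361)) = 32510*(32149 - 810) = 32510*31339 = 1018830890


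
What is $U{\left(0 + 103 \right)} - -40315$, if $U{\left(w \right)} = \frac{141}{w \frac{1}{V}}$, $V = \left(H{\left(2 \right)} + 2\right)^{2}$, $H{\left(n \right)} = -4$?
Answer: $\frac{4153009}{103} \approx 40321.0$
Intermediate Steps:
$V = 4$ ($V = \left(-4 + 2\right)^{2} = \left(-2\right)^{2} = 4$)
$U{\left(w \right)} = \frac{564}{w}$ ($U{\left(w \right)} = \frac{141}{w \frac{1}{4}} = \frac{141}{\frac{1}{4} w} = 141 \frac{4}{w} = \frac{564}{w}$)
$U{\left(0 + 103 \right)} - -40315 = \frac{564}{0 + 103} - -40315 = \frac{564}{103} + 40315 = \frac{4153009}{103}$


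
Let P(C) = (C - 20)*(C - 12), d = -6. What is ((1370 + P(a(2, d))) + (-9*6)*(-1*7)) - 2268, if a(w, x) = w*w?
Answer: -392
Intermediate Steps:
a(w, x) = w²
P(C) = (-20 + C)*(-12 + C)
((1370 + P(a(2, d))) + (-9*6)*(-1*7)) - 2268 = ((1370 + (240 + (2²)² - 32*2²)) + (-9*6)*(-1*7)) - 2268 = ((1370 + (240 + 4² - 32*4)) - 54*(-7)) - 2268 = ((1370 + (240 + 16 - 128)) + 378) - 2268 = ((1370 + 128) + 378) - 2268 = (1498 + 378) - 2268 = 1876 - 2268 = -392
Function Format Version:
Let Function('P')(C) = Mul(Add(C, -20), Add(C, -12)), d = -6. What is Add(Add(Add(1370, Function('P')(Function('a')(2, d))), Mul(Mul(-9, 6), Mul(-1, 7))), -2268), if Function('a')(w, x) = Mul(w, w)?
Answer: -392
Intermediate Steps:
Function('a')(w, x) = Pow(w, 2)
Function('P')(C) = Mul(Add(-20, C), Add(-12, C))
Add(Add(Add(1370, Function('P')(Function('a')(2, d))), Mul(Mul(-9, 6), Mul(-1, 7))), -2268) = Add(Add(Add(1370, Add(240, Pow(Pow(2, 2), 2), Mul(-32, Pow(2, 2)))), Mul(Mul(-9, 6), Mul(-1, 7))), -2268) = Add(Add(Add(1370, Add(240, Pow(4, 2), Mul(-32, 4))), Mul(-54, -7)), -2268) = Add(Add(Add(1370, Add(240, 16, -128)), 378), -2268) = Add(Add(Add(1370, 128), 378), -2268) = Add(Add(1498, 378), -2268) = Add(1876, -2268) = -392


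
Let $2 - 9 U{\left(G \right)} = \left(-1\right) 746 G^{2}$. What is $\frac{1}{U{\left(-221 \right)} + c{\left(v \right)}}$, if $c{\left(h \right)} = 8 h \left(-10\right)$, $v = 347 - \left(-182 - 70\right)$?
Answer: $\frac{9}{36004108} \approx 2.4997 \cdot 10^{-7}$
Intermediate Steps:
$v = 599$ ($v = 347 - \left(-182 - 70\right) = 347 - -252 = 347 + 252 = 599$)
$U{\left(G \right)} = \frac{2}{9} + \frac{746 G^{2}}{9}$ ($U{\left(G \right)} = \frac{2}{9} - \frac{\left(-1\right) 746 G^{2}}{9} = \frac{2}{9} - \frac{\left(-746\right) G^{2}}{9} = \frac{2}{9} + \frac{746 G^{2}}{9}$)
$c{\left(h \right)} = - 80 h$
$\frac{1}{U{\left(-221 \right)} + c{\left(v \right)}} = \frac{1}{\left(\frac{2}{9} + \frac{746 \left(-221\right)^{2}}{9}\right) - 47920} = \frac{1}{\left(\frac{2}{9} + \frac{746}{9} \cdot 48841\right) - 47920} = \frac{1}{\left(\frac{2}{9} + \frac{36435386}{9}\right) - 47920} = \frac{1}{\frac{36435388}{9} - 47920} = \frac{1}{\frac{36004108}{9}} = \frac{9}{36004108}$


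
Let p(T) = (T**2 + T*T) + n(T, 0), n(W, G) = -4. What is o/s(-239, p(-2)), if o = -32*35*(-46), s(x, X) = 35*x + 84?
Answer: -7360/1183 ≈ -6.2215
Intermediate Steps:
p(T) = -4 + 2*T**2 (p(T) = (T**2 + T*T) - 4 = (T**2 + T**2) - 4 = 2*T**2 - 4 = -4 + 2*T**2)
s(x, X) = 84 + 35*x
o = 51520 (o = -1120*(-46) = 51520)
o/s(-239, p(-2)) = 51520/(84 + 35*(-239)) = 51520/(84 - 8365) = 51520/(-8281) = 51520*(-1/8281) = -7360/1183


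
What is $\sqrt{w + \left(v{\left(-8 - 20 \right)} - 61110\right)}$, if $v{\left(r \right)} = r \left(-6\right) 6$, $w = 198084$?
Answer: $\sqrt{137982} \approx 371.46$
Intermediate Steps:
$v{\left(r \right)} = - 36 r$ ($v{\left(r \right)} = - 6 r 6 = - 36 r$)
$\sqrt{w + \left(v{\left(-8 - 20 \right)} - 61110\right)} = \sqrt{198084 - \left(61110 + 36 \left(-8 - 20\right)\right)} = \sqrt{198084 - 60102} = \sqrt{137982}$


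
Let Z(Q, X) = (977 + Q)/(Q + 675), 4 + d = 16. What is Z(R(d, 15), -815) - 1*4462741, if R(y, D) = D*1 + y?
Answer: -1566421589/351 ≈ -4.4627e+6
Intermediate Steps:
d = 12 (d = -4 + 16 = 12)
R(y, D) = D + y
Z(Q, X) = (977 + Q)/(675 + Q)
Z(R(d, 15), -815) - 1*4462741 = (977 + (15 + 12))/(675 + (15 + 12)) - 1*4462741 = (977 + 27)/(675 + 27) - 4462741 = 1004/702 - 4462741 = (1/702)*1004 - 4462741 = 502/351 - 4462741 = -1566421589/351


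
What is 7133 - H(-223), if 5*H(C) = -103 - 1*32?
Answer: 7160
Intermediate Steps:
H(C) = -27 (H(C) = (-103 - 1*32)/5 = (-103 - 32)/5 = (⅕)*(-135) = -27)
7133 - H(-223) = 7133 - 1*(-27) = 7133 + 27 = 7160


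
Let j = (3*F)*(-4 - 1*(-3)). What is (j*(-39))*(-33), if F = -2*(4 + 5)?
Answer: 69498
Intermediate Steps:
F = -18 (F = -2*9 = -18)
j = 54 (j = (3*(-18))*(-4 - 1*(-3)) = -54*(-4 + 3) = -54*(-1) = 54)
(j*(-39))*(-33) = (54*(-39))*(-33) = -2106*(-33) = 69498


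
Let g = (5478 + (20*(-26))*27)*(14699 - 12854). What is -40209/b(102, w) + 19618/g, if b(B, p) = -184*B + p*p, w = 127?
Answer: 24427899158/1603384335 ≈ 15.235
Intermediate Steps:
b(B, p) = p**2 - 184*B (b(B, p) = -184*B + p**2 = p**2 - 184*B)
g = -15796890 (g = (5478 - 520*27)*1845 = (5478 - 14040)*1845 = -8562*1845 = -15796890)
-40209/b(102, w) + 19618/g = -40209/(127**2 - 184*102) + 19618/(-15796890) = -40209/(16129 - 18768) + 19618*(-1/15796890) = -40209/(-2639) - 9809/7898445 = -40209*(-1/2639) - 9809/7898445 = 3093/203 - 9809/7898445 = 24427899158/1603384335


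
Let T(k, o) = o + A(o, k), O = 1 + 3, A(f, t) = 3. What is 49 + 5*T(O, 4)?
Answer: 84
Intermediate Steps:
O = 4
T(k, o) = 3 + o (T(k, o) = o + 3 = 3 + o)
49 + 5*T(O, 4) = 49 + 5*(3 + 4) = 49 + 5*7 = 49 + 35 = 84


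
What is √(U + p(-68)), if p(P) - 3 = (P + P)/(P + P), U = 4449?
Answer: √4453 ≈ 66.731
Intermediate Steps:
p(P) = 4 (p(P) = 3 + (P + P)/(P + P) = 3 + (2*P)/((2*P)) = 3 + (2*P)*(1/(2*P)) = 3 + 1 = 4)
√(U + p(-68)) = √(4449 + 4) = √4453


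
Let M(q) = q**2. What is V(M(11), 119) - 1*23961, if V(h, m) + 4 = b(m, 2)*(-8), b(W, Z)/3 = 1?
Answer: -23989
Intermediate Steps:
b(W, Z) = 3 (b(W, Z) = 3*1 = 3)
V(h, m) = -28 (V(h, m) = -4 + 3*(-8) = -4 - 24 = -28)
V(M(11), 119) - 1*23961 = -28 - 1*23961 = -28 - 23961 = -23989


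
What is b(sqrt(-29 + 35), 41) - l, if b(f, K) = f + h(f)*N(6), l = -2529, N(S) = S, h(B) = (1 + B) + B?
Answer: 2535 + 13*sqrt(6) ≈ 2566.8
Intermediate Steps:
h(B) = 1 + 2*B
b(f, K) = 6 + 13*f (b(f, K) = f + (1 + 2*f)*6 = f + (6 + 12*f) = 6 + 13*f)
b(sqrt(-29 + 35), 41) - l = (6 + 13*sqrt(-29 + 35)) - 1*(-2529) = (6 + 13*sqrt(6)) + 2529 = 2535 + 13*sqrt(6)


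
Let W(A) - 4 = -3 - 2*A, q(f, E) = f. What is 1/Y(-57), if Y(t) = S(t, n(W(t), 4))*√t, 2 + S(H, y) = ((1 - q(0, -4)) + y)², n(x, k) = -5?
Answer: -I*√57/798 ≈ -0.0094609*I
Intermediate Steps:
W(A) = 1 - 2*A (W(A) = 4 + (-3 - 2*A) = 1 - 2*A)
S(H, y) = -2 + (1 + y)² (S(H, y) = -2 + ((1 - 1*0) + y)² = -2 + ((1 + 0) + y)² = -2 + (1 + y)²)
Y(t) = 14*√t (Y(t) = (-2 + (1 - 5)²)*√t = (-2 + (-4)²)*√t = (-2 + 16)*√t = 14*√t)
1/Y(-57) = 1/(14*√(-57)) = 1/(14*(I*√57)) = 1/(14*I*√57) = -I*√57/798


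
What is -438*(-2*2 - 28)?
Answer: 14016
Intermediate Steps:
-438*(-2*2 - 28) = -438*(-4 - 28) = -438*(-32) = 14016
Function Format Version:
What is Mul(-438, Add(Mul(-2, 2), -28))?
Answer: 14016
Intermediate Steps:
Mul(-438, Add(Mul(-2, 2), -28)) = Mul(-438, Add(-4, -28)) = Mul(-438, -32) = 14016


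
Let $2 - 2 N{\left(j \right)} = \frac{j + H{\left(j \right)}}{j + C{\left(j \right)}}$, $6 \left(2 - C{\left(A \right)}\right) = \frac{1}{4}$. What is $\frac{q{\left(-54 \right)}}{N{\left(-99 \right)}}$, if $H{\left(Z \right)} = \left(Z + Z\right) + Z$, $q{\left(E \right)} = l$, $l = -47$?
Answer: $\frac{109463}{2423} \approx 45.177$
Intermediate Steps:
$q{\left(E \right)} = -47$
$H{\left(Z \right)} = 3 Z$ ($H{\left(Z \right)} = 2 Z + Z = 3 Z$)
$C{\left(A \right)} = \frac{47}{24}$ ($C{\left(A \right)} = 2 - \frac{1}{6 \cdot 4} = 2 - \frac{1}{24} = \frac{47}{24}$)
$N{\left(j \right)} = 1 - \frac{2 j}{\frac{47}{24} + j}$ ($N{\left(j \right)} = 1 - \frac{\left(j + 3 j\right) \frac{1}{j + \frac{47}{24}}}{2} = 1 - \frac{4 j \frac{1}{\frac{47}{24} + j}}{2} = 1 - \frac{2 j}{\frac{47}{24} + j}$)
$\frac{q{\left(-54 \right)}}{N{\left(-99 \right)}} = - \frac{47}{\frac{1}{47 + 24 \left(-99\right)} \left(47 - -2376\right)} = - \frac{47}{\frac{1}{47 - 2376} \left(47 + 2376\right)} = - \frac{47}{\frac{1}{-2329} \cdot 2423} = - \frac{47}{\left(- \frac{1}{2329}\right) 2423} = - \frac{47}{- \frac{2423}{2329}} = \left(-47\right) \left(- \frac{2329}{2423}\right) = \frac{109463}{2423}$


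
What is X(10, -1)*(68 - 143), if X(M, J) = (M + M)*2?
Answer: -3000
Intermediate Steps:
X(M, J) = 4*M (X(M, J) = (2*M)*2 = 4*M)
X(10, -1)*(68 - 143) = (4*10)*(68 - 143) = 40*(-75) = -3000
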